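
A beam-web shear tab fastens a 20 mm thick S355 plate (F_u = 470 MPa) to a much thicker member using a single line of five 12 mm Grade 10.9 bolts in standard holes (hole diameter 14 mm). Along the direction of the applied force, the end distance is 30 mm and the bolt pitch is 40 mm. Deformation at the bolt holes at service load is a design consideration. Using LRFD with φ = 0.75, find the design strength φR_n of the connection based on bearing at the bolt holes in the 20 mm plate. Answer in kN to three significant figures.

Per bolt r_n = 1.2 l_c t F_u ≤ 2.4 d t F_u; upper limit = 2.4 × 12 × 20 × 470 / 1000 = 270.7 kN.
Edge bolt: l_c = 30 − 14/2 = 23 mm → 1.2 × 23 × 20 × 470 / 1000 = 259.4 → r_n = 259.4 kN.
Interior bolts: l_c = 40 − 14 = 26 mm → 1.2 × 26 × 20 × 470 / 1000 = 293.3 → r_n = 270.7 kN.
R_n = 1 × 259.4 + 4 × 270.7 = 1342 kN.
Design strength φR_n = 0.75 × 1342 = 1010 kN.

1010 kN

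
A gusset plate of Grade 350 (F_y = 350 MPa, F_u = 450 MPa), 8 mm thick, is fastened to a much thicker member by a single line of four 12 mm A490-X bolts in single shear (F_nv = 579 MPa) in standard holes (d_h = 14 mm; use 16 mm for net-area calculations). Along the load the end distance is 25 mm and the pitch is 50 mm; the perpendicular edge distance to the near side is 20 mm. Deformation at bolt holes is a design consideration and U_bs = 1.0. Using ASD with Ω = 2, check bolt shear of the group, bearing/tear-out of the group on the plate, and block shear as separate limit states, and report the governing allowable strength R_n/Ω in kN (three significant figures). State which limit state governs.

131 kN (bolt shear governs)

Bolt shear: A_b = π·12²/4 = 113.1 mm²; R_n = 579 × 113.1 × 4 × 1 / 1000 = 261.9 kN → 261.9 / 2 = 131 kN.
Bearing: edge l_c = 18, r_n = 77.76 kN; interior l_c = 36, r_n = 103.7 kN; R_n = 77.76 + 3·103.7 = 388.8 kN → 194 kN.
Block shear: A_gv = 1400, A_nv = 952, A_nt = 96 mm²; R_n = min(0.6F_uA_nv, 0.6F_yA_gv) + U_bs·F_u·A_nt = 300.2 kN → 150 kN.
Bolt shear governs: 131 kN.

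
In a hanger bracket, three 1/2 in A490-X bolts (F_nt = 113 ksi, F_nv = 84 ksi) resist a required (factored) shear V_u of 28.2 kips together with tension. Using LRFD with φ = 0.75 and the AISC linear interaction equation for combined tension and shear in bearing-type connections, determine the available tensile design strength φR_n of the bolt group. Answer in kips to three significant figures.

27 kips

A_b = π·0.5²/4 = 0.1963 in²; f_rv = 28.2 / (3 × 0.1963) = 47.87 ksi.
F'_nt = 1.3 F_nt − (F_nt / φF_nv) f_rv = 1.3·113 − (113/(0.75·84))·47.87 = 61.03 ksi, capped at F_nt → F'_nt = 61.03 ksi.
R_n = F'_nt · A_b · n = 61.03 × 0.1963 × 3 = 35.95 kips.
Design strength φR_n = 0.75 × 35.95 = 27 kips.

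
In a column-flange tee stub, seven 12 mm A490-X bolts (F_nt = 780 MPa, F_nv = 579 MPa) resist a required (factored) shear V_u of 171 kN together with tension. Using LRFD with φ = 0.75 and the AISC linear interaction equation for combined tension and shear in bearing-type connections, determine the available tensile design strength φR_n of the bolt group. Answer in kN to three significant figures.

372 kN

A_b = π·12²/4 = 113.1 mm²; f_rv = 171 × 1000 / (7 × 113.1) = 216 MPa.
F'_nt = 1.3 F_nt − (F_nt / φF_nv) f_rv = 1.3·780 − (780/(0.75·579))·216 = 626 MPa, capped at F_nt → F'_nt = 626 MPa.
R_n = F'_nt · A_b · n = 626 × 113.1 × 7 / 1000 = 495.6 kN.
Design strength φR_n = 0.75 × 495.6 = 372 kN.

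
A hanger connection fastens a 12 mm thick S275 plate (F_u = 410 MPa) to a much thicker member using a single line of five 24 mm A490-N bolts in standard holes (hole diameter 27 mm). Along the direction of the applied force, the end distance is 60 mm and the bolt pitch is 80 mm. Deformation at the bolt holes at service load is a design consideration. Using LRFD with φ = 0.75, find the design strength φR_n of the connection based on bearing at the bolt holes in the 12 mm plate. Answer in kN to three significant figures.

1060 kN

Per bolt r_n = 1.2 l_c t F_u ≤ 2.4 d t F_u; upper limit = 2.4 × 24 × 12 × 410 / 1000 = 283.4 kN.
Edge bolt: l_c = 60 − 27/2 = 46.5 mm → 1.2 × 46.5 × 12 × 410 / 1000 = 274.5 → r_n = 274.5 kN.
Interior bolts: l_c = 80 − 27 = 53 mm → 1.2 × 53 × 12 × 410 / 1000 = 312.9 → r_n = 283.4 kN.
R_n = 1 × 274.5 + 4 × 283.4 = 1408 kN.
Design strength φR_n = 0.75 × 1408 = 1060 kN.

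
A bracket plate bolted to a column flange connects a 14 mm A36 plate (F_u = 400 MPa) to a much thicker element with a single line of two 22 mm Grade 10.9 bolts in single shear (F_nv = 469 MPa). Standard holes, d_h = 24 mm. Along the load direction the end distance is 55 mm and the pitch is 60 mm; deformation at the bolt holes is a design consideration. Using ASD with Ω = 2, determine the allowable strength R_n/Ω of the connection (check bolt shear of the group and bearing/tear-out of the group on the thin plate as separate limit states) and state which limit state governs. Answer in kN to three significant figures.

Bolt shear: A_b = π·22²/4 = 380.1 mm²; R_n = 469 × 380.1 × 2 × 1 / 1000 = 356.6 kN → 356.6 / 2 = 178 kN.
Bearing (1.2 l_c t F_u ≤ 2.4 d t F_u): upper limit = 2.4·22·14·400 / 1000 = 295.7 kN.
  Edge l_c = 55 − 24/2 = 43 → r_n = 289 kN; interior l_c = 60 − 24 = 36 → r_n = 241.9 kN.
  R_n,bearing = 1·289 + 1·241.9 = 530.9 kN → 530.9 / 2 = 265 kN.
Bolt shear governs: 178 kN.

178 kN (bolt shear governs)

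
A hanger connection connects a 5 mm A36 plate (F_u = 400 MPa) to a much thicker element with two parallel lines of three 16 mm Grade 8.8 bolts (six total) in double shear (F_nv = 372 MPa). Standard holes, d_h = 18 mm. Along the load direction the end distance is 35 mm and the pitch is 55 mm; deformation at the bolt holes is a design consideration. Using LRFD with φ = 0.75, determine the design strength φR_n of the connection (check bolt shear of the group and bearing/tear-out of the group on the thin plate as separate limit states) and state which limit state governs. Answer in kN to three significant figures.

324 kN (bearing governs)

Bolt shear: A_b = π·16²/4 = 201.1 mm²; R_n = 372 × 201.1 × 6 × 2 / 1000 = 897.5 kN → 0.75 × 897.5 = 673 kN.
Bearing (1.2 l_c t F_u ≤ 2.4 d t F_u): upper limit = 2.4·16·5·400 / 1000 = 76.8 kN.
  Edge l_c = 35 − 18/2 = 26 → r_n = 62.4 kN; interior l_c = 55 − 18 = 37 → r_n = 76.8 kN.
  R_n,bearing = 2·62.4 + 4·76.8 = 432 kN → 0.75 × 432 = 324 kN.
Bearing governs: 324 kN.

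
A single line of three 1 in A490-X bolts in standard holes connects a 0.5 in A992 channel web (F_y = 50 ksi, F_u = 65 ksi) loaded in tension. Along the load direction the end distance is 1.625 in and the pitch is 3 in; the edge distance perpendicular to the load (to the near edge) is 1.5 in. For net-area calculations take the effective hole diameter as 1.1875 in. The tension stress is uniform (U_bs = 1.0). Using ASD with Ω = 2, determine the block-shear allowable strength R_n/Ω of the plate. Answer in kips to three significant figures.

60.1 kips

Shear plane L_v = 1.625 + 2·3 = 7.625 in; A_gv = 7.625 × 0.5 = 3.812 in².
A_nv = (7.625 − 2.5·1.1875) × 0.5 = 2.328 in².
A_nt = (1.5 − 0.5·1.1875) × 0.5 = 0.4531 in².
0.6 F_u A_nv = 90.8 kips; 0.6 F_y A_gv = 114.4 kips → shear rupture governs the shear term.
R_n = 90.8 + 1.0 × 65 × 0.4531 = 120.2 kips.
Allowable strength R_n/Ω = 120.2 / 2 = 60.1 kips.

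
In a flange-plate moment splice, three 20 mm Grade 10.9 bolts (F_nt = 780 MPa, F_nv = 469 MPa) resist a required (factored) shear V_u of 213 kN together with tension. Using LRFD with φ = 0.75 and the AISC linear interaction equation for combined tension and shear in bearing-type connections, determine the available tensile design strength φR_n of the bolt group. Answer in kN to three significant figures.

A_b = π·20²/4 = 314.2 mm²; f_rv = 213 × 1000 / (3 × 314.2) = 226 MPa.
F'_nt = 1.3 F_nt − (F_nt / φF_nv) f_rv = 1.3·780 − (780/(0.75·469))·226 = 512.8 MPa, capped at F_nt → F'_nt = 512.8 MPa.
R_n = F'_nt · A_b · n = 512.8 × 314.2 × 3 / 1000 = 483.3 kN.
Design strength φR_n = 0.75 × 483.3 = 363 kN.

363 kN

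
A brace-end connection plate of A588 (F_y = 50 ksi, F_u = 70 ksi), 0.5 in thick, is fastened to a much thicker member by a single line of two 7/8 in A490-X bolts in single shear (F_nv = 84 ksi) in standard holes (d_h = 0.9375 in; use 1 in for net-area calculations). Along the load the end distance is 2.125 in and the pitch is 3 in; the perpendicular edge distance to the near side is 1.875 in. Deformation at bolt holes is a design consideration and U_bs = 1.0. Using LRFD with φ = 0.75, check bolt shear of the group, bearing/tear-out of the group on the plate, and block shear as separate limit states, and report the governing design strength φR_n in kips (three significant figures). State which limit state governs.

Bolt shear: A_b = π·0.875²/4 = 0.6013 in²; R_n = 84 × 0.6013 × 2 × 1 = 101 kips → 0.75 × 101 = 75.8 kips.
Bearing: edge l_c = 1.656, r_n = 69.56 kips; interior l_c = 2.062, r_n = 73.5 kips; R_n = 69.56 + 1·73.5 = 143.1 kips → 107 kips.
Block shear: A_gv = 2.562, A_nv = 1.812, A_nt = 0.6875 in²; R_n = min(0.6F_uA_nv, 0.6F_yA_gv) + U_bs·F_u·A_nt = 124.2 kips → 93.2 kips.
Bolt shear governs: 75.8 kips.

75.8 kips (bolt shear governs)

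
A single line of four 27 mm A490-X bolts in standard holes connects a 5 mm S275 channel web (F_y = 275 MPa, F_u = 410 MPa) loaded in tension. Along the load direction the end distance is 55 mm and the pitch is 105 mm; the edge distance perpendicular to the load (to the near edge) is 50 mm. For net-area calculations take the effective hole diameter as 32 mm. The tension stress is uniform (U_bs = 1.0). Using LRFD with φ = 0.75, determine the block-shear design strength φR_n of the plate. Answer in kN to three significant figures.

281 kN

Shear plane L_v = 55 + 3·105 = 370 mm; A_gv = 370 × 5 = 1850 mm².
A_nv = (370 − 3.5·32) × 5 = 1290 mm².
A_nt = (50 − 0.5·32) × 5 = 170 mm².
0.6 F_u A_nv = 317.3 kN; 0.6 F_y A_gv = 305.2 kN → shear yielding governs the shear term.
R_n = 305.2 + 1.0 × 410 × 170 / 1000 = 374.9 kN.
Design strength φR_n = 0.75 × 374.9 = 281 kN.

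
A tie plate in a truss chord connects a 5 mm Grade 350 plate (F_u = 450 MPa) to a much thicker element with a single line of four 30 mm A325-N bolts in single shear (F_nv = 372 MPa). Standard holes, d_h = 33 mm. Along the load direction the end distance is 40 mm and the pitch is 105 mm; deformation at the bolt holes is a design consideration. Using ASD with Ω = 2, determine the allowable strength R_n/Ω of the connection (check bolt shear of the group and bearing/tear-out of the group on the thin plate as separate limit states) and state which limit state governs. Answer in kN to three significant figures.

Bolt shear: A_b = π·30²/4 = 706.9 mm²; R_n = 372 × 706.9 × 4 × 1 / 1000 = 1052 kN → 1052 / 2 = 526 kN.
Bearing (1.2 l_c t F_u ≤ 2.4 d t F_u): upper limit = 2.4·30·5·450 / 1000 = 162 kN.
  Edge l_c = 40 − 33/2 = 23.5 → r_n = 63.45 kN; interior l_c = 105 − 33 = 72 → r_n = 162 kN.
  R_n,bearing = 1·63.45 + 3·162 = 549.5 kN → 549.5 / 2 = 275 kN.
Bearing governs: 275 kN.

275 kN (bearing governs)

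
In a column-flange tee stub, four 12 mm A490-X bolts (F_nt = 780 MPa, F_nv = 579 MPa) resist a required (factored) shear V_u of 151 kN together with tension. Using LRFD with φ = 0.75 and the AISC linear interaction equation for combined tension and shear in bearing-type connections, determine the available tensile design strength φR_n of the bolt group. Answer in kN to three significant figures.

141 kN

A_b = π·12²/4 = 113.1 mm²; f_rv = 151 × 1000 / (4 × 113.1) = 333.8 MPa.
F'_nt = 1.3 F_nt − (F_nt / φF_nv) f_rv = 1.3·780 − (780/(0.75·579))·333.8 = 414.5 MPa, capped at F_nt → F'_nt = 414.5 MPa.
R_n = F'_nt · A_b · n = 414.5 × 113.1 × 4 / 1000 = 187.5 kN.
Design strength φR_n = 0.75 × 187.5 = 141 kN.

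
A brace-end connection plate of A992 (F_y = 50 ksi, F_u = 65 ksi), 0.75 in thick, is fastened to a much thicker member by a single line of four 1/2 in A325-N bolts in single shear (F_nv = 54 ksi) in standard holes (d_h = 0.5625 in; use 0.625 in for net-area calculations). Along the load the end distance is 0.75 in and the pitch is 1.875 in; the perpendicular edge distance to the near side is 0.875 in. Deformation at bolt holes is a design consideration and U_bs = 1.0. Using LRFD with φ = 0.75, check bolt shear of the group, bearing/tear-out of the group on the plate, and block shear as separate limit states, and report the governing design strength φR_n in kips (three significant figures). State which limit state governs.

Bolt shear: A_b = π·0.5²/4 = 0.1963 in²; R_n = 54 × 0.1963 × 4 × 1 = 42.41 kips → 0.75 × 42.41 = 31.8 kips.
Bearing: edge l_c = 0.4688, r_n = 27.42 kips; interior l_c = 1.312, r_n = 58.5 kips; R_n = 27.42 + 3·58.5 = 202.9 kips → 152 kips.
Block shear: A_gv = 4.781, A_nv = 3.141, A_nt = 0.4219 in²; R_n = min(0.6F_uA_nv, 0.6F_yA_gv) + U_bs·F_u·A_nt = 149.9 kips → 112 kips.
Bolt shear governs: 31.8 kips.

31.8 kips (bolt shear governs)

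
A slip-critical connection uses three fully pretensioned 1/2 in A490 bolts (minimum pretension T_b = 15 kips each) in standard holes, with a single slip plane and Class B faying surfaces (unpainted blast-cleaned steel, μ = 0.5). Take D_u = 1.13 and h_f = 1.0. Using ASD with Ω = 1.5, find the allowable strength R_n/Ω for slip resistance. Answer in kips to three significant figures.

R_n = μ · D_u · h_f · T_b · n_s · n_b = 0.5 × 1.13 × 1.0 × 15 × 1 × 3 = 25.42 kips.
Allowable strength R_n/Ω = 25.42 / 1.5 = 16.9 kips.

16.9 kips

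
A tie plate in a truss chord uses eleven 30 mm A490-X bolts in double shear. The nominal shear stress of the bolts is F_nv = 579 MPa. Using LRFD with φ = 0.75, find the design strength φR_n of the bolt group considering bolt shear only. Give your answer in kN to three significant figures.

A_b = π × 30² / 4 = 706.9 mm².
R_n = F_nv · A_b · n · n_s = 579 × 706.9 × 11 × 2 / 1000 = 9004 kN.
Design strength φR_n = 0.75 × 9004 = 6750 kN.

6750 kN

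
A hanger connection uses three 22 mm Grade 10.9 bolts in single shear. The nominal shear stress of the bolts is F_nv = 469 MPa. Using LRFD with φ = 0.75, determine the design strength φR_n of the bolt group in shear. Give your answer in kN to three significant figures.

401 kN

A_b = π × 22² / 4 = 380.1 mm².
R_n = F_nv · A_b · n · n_s = 469 × 380.1 × 3 × 1 / 1000 = 534.8 kN.
Design strength φR_n = 0.75 × 534.8 = 401 kN.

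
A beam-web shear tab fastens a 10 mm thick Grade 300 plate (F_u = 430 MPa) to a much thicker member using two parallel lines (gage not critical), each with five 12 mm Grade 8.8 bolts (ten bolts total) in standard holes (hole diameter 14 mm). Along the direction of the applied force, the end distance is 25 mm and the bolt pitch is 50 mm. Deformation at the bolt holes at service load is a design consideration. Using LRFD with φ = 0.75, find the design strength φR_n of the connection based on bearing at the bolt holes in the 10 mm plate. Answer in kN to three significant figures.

882 kN

Per bolt r_n = 1.2 l_c t F_u ≤ 2.4 d t F_u; upper limit = 2.4 × 12 × 10 × 430 / 1000 = 123.8 kN.
Edge bolt: l_c = 25 − 14/2 = 18 mm → 1.2 × 18 × 10 × 430 / 1000 = 92.88 → r_n = 92.88 kN.
Interior bolts: l_c = 50 − 14 = 36 mm → 1.2 × 36 × 10 × 430 / 1000 = 185.8 → r_n = 123.8 kN.
R_n = 2 × 92.88 + 8 × 123.8 = 1176 kN.
Design strength φR_n = 0.75 × 1176 = 882 kN.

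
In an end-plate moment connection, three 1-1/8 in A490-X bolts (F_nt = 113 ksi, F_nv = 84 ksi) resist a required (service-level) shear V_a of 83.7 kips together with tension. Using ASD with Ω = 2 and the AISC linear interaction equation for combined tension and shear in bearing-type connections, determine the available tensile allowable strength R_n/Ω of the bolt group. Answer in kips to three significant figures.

A_b = π·1.125²/4 = 0.994 in²; f_rv = 83.7 / (3 × 0.994) = 28.07 ksi.
F'_nt = 1.3 F_nt − (Ω F_nt / F_nv) f_rv = 1.3·113 − (2·113/84)·28.07 = 71.38 ksi, capped at F_nt → F'_nt = 71.38 ksi.
R_n = F'_nt · A_b · n = 71.38 × 0.994 × 3 = 212.9 kips.
Allowable strength R_n/Ω = 212.9 / 2 = 106 kips.

106 kips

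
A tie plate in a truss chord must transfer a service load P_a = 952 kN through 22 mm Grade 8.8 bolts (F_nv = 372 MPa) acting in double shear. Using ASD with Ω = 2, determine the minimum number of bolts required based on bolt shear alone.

7 bolts

A_b = π·22²/4 = 380.1 mm².
Per-bolt allowable strength R_n/Ω = 372 × 380.1 × 2 / 1000 / 2 = 141.4 kN.
n ≥ 952 / 141.4 = 6.732 → use 7 bolts.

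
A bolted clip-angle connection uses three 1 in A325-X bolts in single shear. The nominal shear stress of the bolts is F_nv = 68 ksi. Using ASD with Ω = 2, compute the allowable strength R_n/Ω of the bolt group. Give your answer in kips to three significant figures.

A_b = π × 1² / 4 = 0.7854 in².
R_n = F_nv · A_b · n · n_s = 68 × 0.7854 × 3 × 1 = 160.2 kips.
Allowable strength R_n/Ω = 160.2 / 2 = 80.1 kips.

80.1 kips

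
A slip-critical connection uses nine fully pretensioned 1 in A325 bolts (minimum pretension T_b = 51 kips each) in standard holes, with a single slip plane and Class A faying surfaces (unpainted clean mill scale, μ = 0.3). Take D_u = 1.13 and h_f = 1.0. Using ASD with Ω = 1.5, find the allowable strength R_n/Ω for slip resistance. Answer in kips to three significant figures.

R_n = μ · D_u · h_f · T_b · n_s · n_b = 0.3 × 1.13 × 1.0 × 51 × 1 × 9 = 155.6 kips.
Allowable strength R_n/Ω = 155.6 / 1.5 = 104 kips.

104 kips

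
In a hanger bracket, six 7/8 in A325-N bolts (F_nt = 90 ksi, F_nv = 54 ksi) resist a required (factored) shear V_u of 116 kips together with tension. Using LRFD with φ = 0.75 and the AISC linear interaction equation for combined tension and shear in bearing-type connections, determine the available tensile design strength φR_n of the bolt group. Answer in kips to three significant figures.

123 kips

A_b = π·0.875²/4 = 0.6013 in²; f_rv = 116 / (6 × 0.6013) = 32.15 ksi.
F'_nt = 1.3 F_nt − (F_nt / φF_nv) f_rv = 1.3·90 − (90/(0.75·54))·32.15 = 45.55 ksi, capped at F_nt → F'_nt = 45.55 ksi.
R_n = F'_nt · A_b · n = 45.55 × 0.6013 × 6 = 164.3 kips.
Design strength φR_n = 0.75 × 164.3 = 123 kips.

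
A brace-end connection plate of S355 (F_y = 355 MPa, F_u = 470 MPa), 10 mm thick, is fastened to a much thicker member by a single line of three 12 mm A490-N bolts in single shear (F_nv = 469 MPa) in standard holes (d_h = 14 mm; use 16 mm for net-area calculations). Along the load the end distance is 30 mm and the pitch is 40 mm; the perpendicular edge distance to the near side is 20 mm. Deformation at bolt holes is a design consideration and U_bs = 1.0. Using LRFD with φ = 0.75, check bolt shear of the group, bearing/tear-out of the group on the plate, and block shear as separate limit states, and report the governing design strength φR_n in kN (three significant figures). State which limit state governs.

119 kN (bolt shear governs)

Bolt shear: A_b = π·12²/4 = 113.1 mm²; R_n = 469 × 113.1 × 3 × 1 / 1000 = 159.1 kN → 0.75 × 159.1 = 119 kN.
Bearing: edge l_c = 23, r_n = 129.7 kN; interior l_c = 26, r_n = 135.4 kN; R_n = 129.7 + 2·135.4 = 400.4 kN → 300 kN.
Block shear: A_gv = 1100, A_nv = 700, A_nt = 120 mm²; R_n = min(0.6F_uA_nv, 0.6F_yA_gv) + U_bs·F_u·A_nt = 253.8 kN → 190 kN.
Bolt shear governs: 119 kN.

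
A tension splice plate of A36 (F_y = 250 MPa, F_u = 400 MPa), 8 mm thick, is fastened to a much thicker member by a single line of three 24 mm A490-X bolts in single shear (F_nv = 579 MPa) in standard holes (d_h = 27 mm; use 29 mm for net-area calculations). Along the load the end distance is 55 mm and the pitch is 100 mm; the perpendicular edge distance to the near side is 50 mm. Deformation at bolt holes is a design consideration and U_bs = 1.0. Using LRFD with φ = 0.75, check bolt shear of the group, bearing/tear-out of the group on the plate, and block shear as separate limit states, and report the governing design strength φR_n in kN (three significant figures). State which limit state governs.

Bolt shear: A_b = π·24²/4 = 452.4 mm²; R_n = 579 × 452.4 × 3 × 1 / 1000 = 785.8 kN → 0.75 × 785.8 = 589 kN.
Bearing: edge l_c = 41.5, r_n = 159.4 kN; interior l_c = 73, r_n = 184.3 kN; R_n = 159.4 + 2·184.3 = 528 kN → 396 kN.
Block shear: A_gv = 2040, A_nv = 1460, A_nt = 284 mm²; R_n = min(0.6F_uA_nv, 0.6F_yA_gv) + U_bs·F_u·A_nt = 419.6 kN → 315 kN.
Block shear governs: 315 kN.

315 kN (block shear governs)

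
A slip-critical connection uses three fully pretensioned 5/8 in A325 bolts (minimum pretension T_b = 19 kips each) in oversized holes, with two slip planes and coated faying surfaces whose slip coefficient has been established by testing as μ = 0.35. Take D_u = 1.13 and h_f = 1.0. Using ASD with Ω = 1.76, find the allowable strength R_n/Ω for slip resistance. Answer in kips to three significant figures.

R_n = μ · D_u · h_f · T_b · n_s · n_b = 0.35 × 1.13 × 1.0 × 19 × 2 × 3 = 45.09 kips.
Allowable strength R_n/Ω = 45.09 / 1.76 = 25.6 kips.

25.6 kips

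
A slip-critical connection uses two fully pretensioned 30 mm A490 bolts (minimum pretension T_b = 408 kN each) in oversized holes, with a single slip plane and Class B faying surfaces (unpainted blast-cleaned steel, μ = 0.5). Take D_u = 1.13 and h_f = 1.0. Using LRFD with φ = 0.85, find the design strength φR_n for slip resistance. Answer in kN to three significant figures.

392 kN

R_n = μ · D_u · h_f · T_b · n_s · n_b = 0.5 × 1.13 × 1.0 × 408 × 1 × 2 = 461 kN.
Design strength φR_n = 0.85 × 461 = 392 kN.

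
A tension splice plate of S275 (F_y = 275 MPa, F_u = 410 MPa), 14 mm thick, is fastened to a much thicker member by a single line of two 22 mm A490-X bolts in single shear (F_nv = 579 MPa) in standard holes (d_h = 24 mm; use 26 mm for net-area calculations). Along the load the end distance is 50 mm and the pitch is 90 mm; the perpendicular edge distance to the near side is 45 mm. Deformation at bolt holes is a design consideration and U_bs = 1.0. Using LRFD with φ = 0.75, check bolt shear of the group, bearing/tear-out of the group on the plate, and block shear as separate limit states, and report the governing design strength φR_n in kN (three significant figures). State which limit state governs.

330 kN (bolt shear governs)

Bolt shear: A_b = π·22²/4 = 380.1 mm²; R_n = 579 × 380.1 × 2 × 1 / 1000 = 440.2 kN → 0.75 × 440.2 = 330 kN.
Bearing: edge l_c = 38, r_n = 261.7 kN; interior l_c = 66, r_n = 303.1 kN; R_n = 261.7 + 1·303.1 = 564.8 kN → 424 kN.
Block shear: A_gv = 1960, A_nv = 1414, A_nt = 448 mm²; R_n = min(0.6F_uA_nv, 0.6F_yA_gv) + U_bs·F_u·A_nt = 507.1 kN → 380 kN.
Bolt shear governs: 330 kN.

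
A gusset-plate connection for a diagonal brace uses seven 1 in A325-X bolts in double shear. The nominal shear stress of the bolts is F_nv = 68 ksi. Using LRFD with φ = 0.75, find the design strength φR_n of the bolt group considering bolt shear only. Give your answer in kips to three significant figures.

561 kips

A_b = π × 1² / 4 = 0.7854 in².
R_n = F_nv · A_b · n · n_s = 68 × 0.7854 × 7 × 2 = 747.7 kips.
Design strength φR_n = 0.75 × 747.7 = 561 kips.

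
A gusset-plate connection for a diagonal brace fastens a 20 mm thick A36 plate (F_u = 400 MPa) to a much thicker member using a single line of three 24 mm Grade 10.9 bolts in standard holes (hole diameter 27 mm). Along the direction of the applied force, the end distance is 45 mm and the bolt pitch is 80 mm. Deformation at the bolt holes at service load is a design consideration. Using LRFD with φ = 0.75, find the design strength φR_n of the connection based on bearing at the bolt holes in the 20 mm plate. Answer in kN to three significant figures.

Per bolt r_n = 1.2 l_c t F_u ≤ 2.4 d t F_u; upper limit = 2.4 × 24 × 20 × 400 / 1000 = 460.8 kN.
Edge bolt: l_c = 45 − 27/2 = 31.5 mm → 1.2 × 31.5 × 20 × 400 / 1000 = 302.4 → r_n = 302.4 kN.
Interior bolts: l_c = 80 − 27 = 53 mm → 1.2 × 53 × 20 × 400 / 1000 = 508.8 → r_n = 460.8 kN.
R_n = 1 × 302.4 + 2 × 460.8 = 1224 kN.
Design strength φR_n = 0.75 × 1224 = 918 kN.

918 kN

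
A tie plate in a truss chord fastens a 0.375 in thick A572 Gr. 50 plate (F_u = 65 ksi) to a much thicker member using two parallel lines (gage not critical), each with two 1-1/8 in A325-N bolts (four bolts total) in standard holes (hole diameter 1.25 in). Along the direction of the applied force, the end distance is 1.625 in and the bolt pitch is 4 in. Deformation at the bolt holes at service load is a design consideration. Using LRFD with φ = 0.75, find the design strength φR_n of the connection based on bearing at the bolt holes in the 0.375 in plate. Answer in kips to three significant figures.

143 kips

Per bolt r_n = 1.2 l_c t F_u ≤ 2.4 d t F_u; upper limit = 2.4 × 1.125 × 0.375 × 65 = 65.81 kips.
Edge bolt: l_c = 1.625 − 1.25/2 = 1 in → 1.2 × 1 × 0.375 × 65 = 29.25 → r_n = 29.25 kips.
Interior bolts: l_c = 4 − 1.25 = 2.75 in → 1.2 × 2.75 × 0.375 × 65 = 80.44 → r_n = 65.81 kips.
R_n = 2 × 29.25 + 2 × 65.81 = 190.1 kips.
Design strength φR_n = 0.75 × 190.1 = 143 kips.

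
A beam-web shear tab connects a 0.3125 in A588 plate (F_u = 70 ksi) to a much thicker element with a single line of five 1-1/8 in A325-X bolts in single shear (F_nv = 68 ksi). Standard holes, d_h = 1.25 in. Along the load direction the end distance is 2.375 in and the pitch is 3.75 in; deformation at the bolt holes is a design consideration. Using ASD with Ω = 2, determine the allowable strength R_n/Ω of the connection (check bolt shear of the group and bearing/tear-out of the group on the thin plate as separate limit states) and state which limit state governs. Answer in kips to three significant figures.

141 kips (bearing governs)

Bolt shear: A_b = π·1.125²/4 = 0.994 in²; R_n = 68 × 0.994 × 5 × 1 = 338 kips → 338 / 2 = 169 kips.
Bearing (1.2 l_c t F_u ≤ 2.4 d t F_u): upper limit = 2.4·1.125·0.3125·70 = 59.06 kips.
  Edge l_c = 2.375 − 1.25/2 = 1.75 → r_n = 45.94 kips; interior l_c = 3.75 − 1.25 = 2.5 → r_n = 59.06 kips.
  R_n,bearing = 1·45.94 + 4·59.06 = 282.2 kips → 282.2 / 2 = 141 kips.
Bearing governs: 141 kips.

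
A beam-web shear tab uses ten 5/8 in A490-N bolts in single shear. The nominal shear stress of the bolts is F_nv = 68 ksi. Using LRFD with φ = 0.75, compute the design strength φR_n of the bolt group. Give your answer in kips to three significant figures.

A_b = π × 0.625² / 4 = 0.3068 in².
R_n = F_nv · A_b · n · n_s = 68 × 0.3068 × 10 × 1 = 208.6 kips.
Design strength φR_n = 0.75 × 208.6 = 156 kips.

156 kips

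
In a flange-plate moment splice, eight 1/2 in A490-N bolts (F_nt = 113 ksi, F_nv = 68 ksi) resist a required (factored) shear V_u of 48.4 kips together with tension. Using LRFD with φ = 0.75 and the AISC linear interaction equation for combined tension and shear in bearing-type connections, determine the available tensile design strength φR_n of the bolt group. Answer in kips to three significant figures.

A_b = π·0.5²/4 = 0.1963 in²; f_rv = 48.4 / (8 × 0.1963) = 30.81 ksi.
F'_nt = 1.3 F_nt − (F_nt / φF_nv) f_rv = 1.3·113 − (113/(0.75·68))·30.81 = 78.63 ksi, capped at F_nt → F'_nt = 78.63 ksi.
R_n = F'_nt · A_b · n = 78.63 × 0.1963 × 8 = 123.5 kips.
Design strength φR_n = 0.75 × 123.5 = 92.6 kips.

92.6 kips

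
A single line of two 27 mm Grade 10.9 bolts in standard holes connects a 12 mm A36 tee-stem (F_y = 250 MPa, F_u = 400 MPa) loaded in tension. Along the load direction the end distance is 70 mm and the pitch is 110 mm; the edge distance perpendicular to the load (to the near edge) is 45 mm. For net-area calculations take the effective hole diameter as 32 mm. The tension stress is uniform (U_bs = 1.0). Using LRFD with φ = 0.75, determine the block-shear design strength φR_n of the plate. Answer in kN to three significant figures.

Shear plane L_v = 70 + 1·110 = 180 mm; A_gv = 180 × 12 = 2160 mm².
A_nv = (180 − 1.5·32) × 12 = 1584 mm².
A_nt = (45 − 0.5·32) × 12 = 348 mm².
0.6 F_u A_nv = 380.2 kN; 0.6 F_y A_gv = 324 kN → shear yielding governs the shear term.
R_n = 324 + 1.0 × 400 × 348 / 1000 = 463.2 kN.
Design strength φR_n = 0.75 × 463.2 = 347 kN.

347 kN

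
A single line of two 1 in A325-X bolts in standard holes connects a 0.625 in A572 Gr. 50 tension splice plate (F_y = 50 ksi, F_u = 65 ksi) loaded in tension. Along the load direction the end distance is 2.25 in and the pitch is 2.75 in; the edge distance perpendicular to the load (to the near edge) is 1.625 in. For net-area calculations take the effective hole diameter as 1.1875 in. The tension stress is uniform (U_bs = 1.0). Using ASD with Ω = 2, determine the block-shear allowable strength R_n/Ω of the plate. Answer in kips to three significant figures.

Shear plane L_v = 2.25 + 1·2.75 = 5 in; A_gv = 5 × 0.625 = 3.125 in².
A_nv = (5 − 1.5·1.1875) × 0.625 = 2.012 in².
A_nt = (1.625 − 0.5·1.1875) × 0.625 = 0.6445 in².
0.6 F_u A_nv = 78.46 kips; 0.6 F_y A_gv = 93.75 kips → shear rupture governs the shear term.
R_n = 78.46 + 1.0 × 65 × 0.6445 = 120.4 kips.
Allowable strength R_n/Ω = 120.4 / 2 = 60.2 kips.

60.2 kips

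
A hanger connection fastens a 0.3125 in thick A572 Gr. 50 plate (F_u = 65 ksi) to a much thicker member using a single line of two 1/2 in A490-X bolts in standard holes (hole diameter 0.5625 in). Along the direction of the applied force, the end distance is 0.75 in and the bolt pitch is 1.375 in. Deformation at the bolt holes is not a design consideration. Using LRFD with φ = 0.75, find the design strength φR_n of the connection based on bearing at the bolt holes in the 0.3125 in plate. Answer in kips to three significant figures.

Per bolt r_n = 1.5 l_c t F_u ≤ 3.0 d t F_u; upper limit = 3.0 × 0.5 × 0.3125 × 65 = 30.47 kips.
Edge bolt: l_c = 0.75 − 0.5625/2 = 0.4688 in → 1.5 × 0.4688 × 0.3125 × 65 = 14.28 → r_n = 14.28 kips.
Interior bolts: l_c = 1.375 − 0.5625 = 0.8125 in → 1.5 × 0.8125 × 0.3125 × 65 = 24.76 → r_n = 24.76 kips.
R_n = 1 × 14.28 + 1 × 24.76 = 39.04 kips.
Design strength φR_n = 0.75 × 39.04 = 29.3 kips.

29.3 kips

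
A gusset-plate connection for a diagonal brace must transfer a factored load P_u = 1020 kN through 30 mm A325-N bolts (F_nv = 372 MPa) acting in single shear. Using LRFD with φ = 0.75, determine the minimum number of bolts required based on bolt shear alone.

A_b = π·30²/4 = 706.9 mm².
Per-bolt design strength φR_n = 0.75 × 372 × 706.9 × 1 / 1000 = 197.2 kN.
n ≥ 1020 / 197.2 = 5.172 → use 6 bolts.

6 bolts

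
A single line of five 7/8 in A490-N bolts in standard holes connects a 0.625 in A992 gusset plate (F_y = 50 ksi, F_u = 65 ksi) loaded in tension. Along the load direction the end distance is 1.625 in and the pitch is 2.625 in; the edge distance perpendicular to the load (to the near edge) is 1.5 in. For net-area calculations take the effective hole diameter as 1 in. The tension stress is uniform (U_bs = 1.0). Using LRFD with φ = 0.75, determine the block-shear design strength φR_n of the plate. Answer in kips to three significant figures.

170 kips

Shear plane L_v = 1.625 + 4·2.625 = 12.12 in; A_gv = 12.12 × 0.625 = 7.578 in².
A_nv = (12.12 − 4.5·1) × 0.625 = 4.766 in².
A_nt = (1.5 − 0.5·1) × 0.625 = 0.625 in².
0.6 F_u A_nv = 185.9 kips; 0.6 F_y A_gv = 227.3 kips → shear rupture governs the shear term.
R_n = 185.9 + 1.0 × 65 × 0.625 = 226.5 kips.
Design strength φR_n = 0.75 × 226.5 = 170 kips.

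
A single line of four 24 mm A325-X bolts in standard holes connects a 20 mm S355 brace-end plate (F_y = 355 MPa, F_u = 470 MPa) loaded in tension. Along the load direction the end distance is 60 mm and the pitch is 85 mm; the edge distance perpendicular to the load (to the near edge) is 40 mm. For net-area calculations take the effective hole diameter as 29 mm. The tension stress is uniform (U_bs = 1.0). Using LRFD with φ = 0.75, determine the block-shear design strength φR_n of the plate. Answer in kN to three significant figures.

1080 kN

Shear plane L_v = 60 + 3·85 = 315 mm; A_gv = 315 × 20 = 6300 mm².
A_nv = (315 − 3.5·29) × 20 = 4270 mm².
A_nt = (40 − 0.5·29) × 20 = 510 mm².
0.6 F_u A_nv = 1204 kN; 0.6 F_y A_gv = 1342 kN → shear rupture governs the shear term.
R_n = 1204 + 1.0 × 470 × 510 / 1000 = 1444 kN.
Design strength φR_n = 0.75 × 1444 = 1080 kN.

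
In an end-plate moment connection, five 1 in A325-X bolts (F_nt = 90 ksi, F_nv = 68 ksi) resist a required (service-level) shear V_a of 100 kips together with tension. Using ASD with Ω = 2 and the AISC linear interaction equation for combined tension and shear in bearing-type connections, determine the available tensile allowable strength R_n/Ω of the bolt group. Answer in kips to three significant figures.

97.4 kips

A_b = π·1²/4 = 0.7854 in²; f_rv = 100 / (5 × 0.7854) = 25.46 ksi.
F'_nt = 1.3 F_nt − (Ω F_nt / F_nv) f_rv = 1.3·90 − (2·90/68)·25.46 = 49.59 ksi, capped at F_nt → F'_nt = 49.59 ksi.
R_n = F'_nt · A_b · n = 49.59 × 0.7854 × 5 = 194.8 kips.
Allowable strength R_n/Ω = 194.8 / 2 = 97.4 kips.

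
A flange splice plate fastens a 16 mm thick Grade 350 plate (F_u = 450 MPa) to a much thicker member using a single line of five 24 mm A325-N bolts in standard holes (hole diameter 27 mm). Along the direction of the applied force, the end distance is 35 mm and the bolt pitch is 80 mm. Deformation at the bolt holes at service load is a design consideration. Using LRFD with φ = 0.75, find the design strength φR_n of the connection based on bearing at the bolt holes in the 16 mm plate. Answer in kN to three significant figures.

1380 kN

Per bolt r_n = 1.2 l_c t F_u ≤ 2.4 d t F_u; upper limit = 2.4 × 24 × 16 × 450 / 1000 = 414.7 kN.
Edge bolt: l_c = 35 − 27/2 = 21.5 mm → 1.2 × 21.5 × 16 × 450 / 1000 = 185.8 → r_n = 185.8 kN.
Interior bolts: l_c = 80 − 27 = 53 mm → 1.2 × 53 × 16 × 450 / 1000 = 457.9 → r_n = 414.7 kN.
R_n = 1 × 185.8 + 4 × 414.7 = 1845 kN.
Design strength φR_n = 0.75 × 1845 = 1380 kN.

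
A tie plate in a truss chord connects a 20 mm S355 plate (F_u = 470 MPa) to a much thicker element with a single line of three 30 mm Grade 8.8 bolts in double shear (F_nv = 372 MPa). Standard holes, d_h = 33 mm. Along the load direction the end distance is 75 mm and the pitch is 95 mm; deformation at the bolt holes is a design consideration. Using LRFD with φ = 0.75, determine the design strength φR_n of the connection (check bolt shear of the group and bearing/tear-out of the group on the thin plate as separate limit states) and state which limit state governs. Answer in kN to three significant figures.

Bolt shear: A_b = π·30²/4 = 706.9 mm²; R_n = 372 × 706.9 × 3 × 2 / 1000 = 1578 kN → 0.75 × 1578 = 1180 kN.
Bearing (1.2 l_c t F_u ≤ 2.4 d t F_u): upper limit = 2.4·30·20·470 / 1000 = 676.8 kN.
  Edge l_c = 75 − 33/2 = 58.5 → r_n = 659.9 kN; interior l_c = 95 − 33 = 62 → r_n = 676.8 kN.
  R_n,bearing = 1·659.9 + 2·676.8 = 2013 kN → 0.75 × 2013 = 1510 kN.
Bolt shear governs: 1180 kN.

1180 kN (bolt shear governs)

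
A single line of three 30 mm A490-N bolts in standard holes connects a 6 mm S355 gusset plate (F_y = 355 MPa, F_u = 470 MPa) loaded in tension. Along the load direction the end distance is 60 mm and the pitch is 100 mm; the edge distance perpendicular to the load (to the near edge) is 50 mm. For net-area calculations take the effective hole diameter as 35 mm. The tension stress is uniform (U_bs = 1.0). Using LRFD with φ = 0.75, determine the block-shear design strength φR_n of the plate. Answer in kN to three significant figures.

288 kN

Shear plane L_v = 60 + 2·100 = 260 mm; A_gv = 260 × 6 = 1560 mm².
A_nv = (260 − 2.5·35) × 6 = 1035 mm².
A_nt = (50 − 0.5·35) × 6 = 195 mm².
0.6 F_u A_nv = 291.9 kN; 0.6 F_y A_gv = 332.3 kN → shear rupture governs the shear term.
R_n = 291.9 + 1.0 × 470 × 195 / 1000 = 383.5 kN.
Design strength φR_n = 0.75 × 383.5 = 288 kN.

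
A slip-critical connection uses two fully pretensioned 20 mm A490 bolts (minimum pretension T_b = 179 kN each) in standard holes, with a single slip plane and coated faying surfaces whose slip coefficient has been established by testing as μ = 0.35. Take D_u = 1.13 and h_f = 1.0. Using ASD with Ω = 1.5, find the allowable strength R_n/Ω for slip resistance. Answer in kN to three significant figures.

R_n = μ · D_u · h_f · T_b · n_s · n_b = 0.35 × 1.13 × 1.0 × 179 × 1 × 2 = 141.6 kN.
Allowable strength R_n/Ω = 141.6 / 1.5 = 94.4 kN.

94.4 kN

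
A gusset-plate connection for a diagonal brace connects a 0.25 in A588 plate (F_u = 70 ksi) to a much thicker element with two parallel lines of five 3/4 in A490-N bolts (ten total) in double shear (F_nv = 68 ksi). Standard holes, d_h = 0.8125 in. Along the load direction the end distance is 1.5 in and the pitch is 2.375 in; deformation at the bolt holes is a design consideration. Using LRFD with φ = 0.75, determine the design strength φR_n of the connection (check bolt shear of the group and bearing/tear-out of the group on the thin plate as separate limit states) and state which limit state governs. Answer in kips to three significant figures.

Bolt shear: A_b = π·0.75²/4 = 0.4418 in²; R_n = 68 × 0.4418 × 10 × 2 = 600.8 kips → 0.75 × 600.8 = 451 kips.
Bearing (1.2 l_c t F_u ≤ 2.4 d t F_u): upper limit = 2.4·0.75·0.25·70 = 31.5 kips.
  Edge l_c = 1.5 − 0.8125/2 = 1.094 → r_n = 22.97 kips; interior l_c = 2.375 − 0.8125 = 1.562 → r_n = 31.5 kips.
  R_n,bearing = 2·22.97 + 8·31.5 = 297.9 kips → 0.75 × 297.9 = 223 kips.
Bearing governs: 223 kips.

223 kips (bearing governs)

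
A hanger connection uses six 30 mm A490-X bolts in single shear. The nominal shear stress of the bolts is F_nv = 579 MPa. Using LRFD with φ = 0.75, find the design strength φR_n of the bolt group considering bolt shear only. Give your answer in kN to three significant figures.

A_b = π × 30² / 4 = 706.9 mm².
R_n = F_nv · A_b · n · n_s = 579 × 706.9 × 6 × 1 / 1000 = 2456 kN.
Design strength φR_n = 0.75 × 2456 = 1840 kN.

1840 kN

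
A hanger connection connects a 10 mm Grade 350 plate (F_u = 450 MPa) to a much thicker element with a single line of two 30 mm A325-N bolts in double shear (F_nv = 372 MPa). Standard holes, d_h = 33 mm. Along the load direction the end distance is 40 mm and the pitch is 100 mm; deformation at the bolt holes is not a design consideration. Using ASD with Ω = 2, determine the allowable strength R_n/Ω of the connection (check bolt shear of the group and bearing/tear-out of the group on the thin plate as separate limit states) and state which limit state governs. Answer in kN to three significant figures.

282 kN (bearing governs)

Bolt shear: A_b = π·30²/4 = 706.9 mm²; R_n = 372 × 706.9 × 2 × 2 / 1000 = 1052 kN → 1052 / 2 = 526 kN.
Bearing (1.5 l_c t F_u ≤ 3.0 d t F_u): upper limit = 3.0·30·10·450 / 1000 = 405 kN.
  Edge l_c = 40 − 33/2 = 23.5 → r_n = 158.6 kN; interior l_c = 100 − 33 = 67 → r_n = 405 kN.
  R_n,bearing = 1·158.6 + 1·405 = 563.6 kN → 563.6 / 2 = 282 kN.
Bearing governs: 282 kN.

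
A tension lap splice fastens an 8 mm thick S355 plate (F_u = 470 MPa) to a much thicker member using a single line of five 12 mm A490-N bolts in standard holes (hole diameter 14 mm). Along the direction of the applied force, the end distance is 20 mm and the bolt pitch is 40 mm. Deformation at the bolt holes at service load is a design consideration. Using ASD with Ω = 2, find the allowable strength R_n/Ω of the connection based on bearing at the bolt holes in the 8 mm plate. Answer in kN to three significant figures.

Per bolt r_n = 1.2 l_c t F_u ≤ 2.4 d t F_u; upper limit = 2.4 × 12 × 8 × 470 / 1000 = 108.3 kN.
Edge bolt: l_c = 20 − 14/2 = 13 mm → 1.2 × 13 × 8 × 470 / 1000 = 58.66 → r_n = 58.66 kN.
Interior bolts: l_c = 40 − 14 = 26 mm → 1.2 × 26 × 8 × 470 / 1000 = 117.3 → r_n = 108.3 kN.
R_n = 1 × 58.66 + 4 × 108.3 = 491.8 kN.
Allowable strength R_n/Ω = 491.8 / 2 = 246 kN.

246 kN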